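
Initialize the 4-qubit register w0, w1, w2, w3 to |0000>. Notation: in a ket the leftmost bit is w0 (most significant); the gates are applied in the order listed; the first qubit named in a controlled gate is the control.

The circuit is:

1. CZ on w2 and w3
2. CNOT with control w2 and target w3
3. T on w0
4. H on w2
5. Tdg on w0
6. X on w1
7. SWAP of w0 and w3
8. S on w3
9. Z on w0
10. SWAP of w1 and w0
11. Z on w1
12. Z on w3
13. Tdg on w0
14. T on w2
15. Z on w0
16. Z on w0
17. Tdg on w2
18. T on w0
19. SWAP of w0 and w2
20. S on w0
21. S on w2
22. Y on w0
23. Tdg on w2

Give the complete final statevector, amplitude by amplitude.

After the circuit, the state carries amplitude sqrt(2)*exp(I*pi/4)/2 on |0010>, sqrt(2)*exp(3*I*pi/4)/2 on |1010>, and 0 on every other basis state. Key observation: gates 13-18 undo each other exactly, leaving only the rest of the circuit to track.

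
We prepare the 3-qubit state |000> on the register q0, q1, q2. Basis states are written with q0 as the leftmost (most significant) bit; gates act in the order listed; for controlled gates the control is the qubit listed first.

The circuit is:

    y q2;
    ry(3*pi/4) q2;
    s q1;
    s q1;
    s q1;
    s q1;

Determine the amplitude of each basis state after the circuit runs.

The final amplitudes are -I*sqrt(sqrt(2) + 2)/2 on |000>, I*sqrt(2 - sqrt(2))/2 on |001>, and 0 on every other basis state. Key observation: steps 3-6 multiply out to the identity, so the circuit reduces to the remaining gates.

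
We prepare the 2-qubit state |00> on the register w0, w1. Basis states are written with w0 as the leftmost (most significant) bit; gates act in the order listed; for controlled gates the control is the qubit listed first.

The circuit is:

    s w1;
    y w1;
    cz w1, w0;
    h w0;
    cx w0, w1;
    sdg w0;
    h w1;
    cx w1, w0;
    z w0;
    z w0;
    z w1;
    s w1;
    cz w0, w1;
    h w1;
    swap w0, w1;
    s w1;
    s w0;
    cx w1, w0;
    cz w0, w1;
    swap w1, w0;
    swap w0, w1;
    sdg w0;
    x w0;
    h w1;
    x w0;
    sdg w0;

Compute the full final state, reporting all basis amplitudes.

After the circuit, the state carries amplitude 0 on |00>, 0 on |01>, 1/2 + I/2 on |10>, 1/2 - I/2 on |11>.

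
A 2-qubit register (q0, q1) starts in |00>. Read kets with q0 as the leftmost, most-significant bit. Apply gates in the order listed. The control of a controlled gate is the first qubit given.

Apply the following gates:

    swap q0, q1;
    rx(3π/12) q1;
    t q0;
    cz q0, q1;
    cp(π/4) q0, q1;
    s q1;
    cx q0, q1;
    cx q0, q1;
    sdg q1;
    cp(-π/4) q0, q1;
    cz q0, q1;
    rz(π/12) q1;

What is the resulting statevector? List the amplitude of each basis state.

The resulting statevector has amplitude -sqrt(sqrt(2) + 2)*exp(23*I*pi/24)/2 on |00>, -sqrt(2 - sqrt(2))*exp(13*I*pi/24)/2 on |01>, 0 on |10>, 0 on |11>.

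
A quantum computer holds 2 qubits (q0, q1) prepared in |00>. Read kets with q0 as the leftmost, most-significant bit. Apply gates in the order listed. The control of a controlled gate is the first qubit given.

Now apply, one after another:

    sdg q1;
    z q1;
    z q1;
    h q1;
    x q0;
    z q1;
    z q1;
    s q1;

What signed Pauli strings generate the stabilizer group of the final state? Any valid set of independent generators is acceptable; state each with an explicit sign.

The final state is stabilized by the group generated by +IY, -ZI; other independent generating sets are equally valid.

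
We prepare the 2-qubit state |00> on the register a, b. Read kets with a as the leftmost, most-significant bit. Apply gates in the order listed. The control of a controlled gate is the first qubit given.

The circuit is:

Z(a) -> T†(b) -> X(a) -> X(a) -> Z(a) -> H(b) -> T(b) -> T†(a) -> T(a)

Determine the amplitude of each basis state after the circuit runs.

The final amplitudes are sqrt(2)/2 on |00>, sqrt(2)*exp(I*pi/4)/2 on |01>, 0 on |10>, 0 on |11>.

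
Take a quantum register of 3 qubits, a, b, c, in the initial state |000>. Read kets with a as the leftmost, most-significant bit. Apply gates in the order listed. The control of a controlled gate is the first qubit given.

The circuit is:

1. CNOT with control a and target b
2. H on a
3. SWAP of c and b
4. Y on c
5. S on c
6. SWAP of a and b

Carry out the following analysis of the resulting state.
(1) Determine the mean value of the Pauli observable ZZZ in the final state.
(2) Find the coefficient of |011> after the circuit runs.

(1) The expectation value of ZZZ is 0.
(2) The final state's coefficient on |011> equals -sqrt(2)/2.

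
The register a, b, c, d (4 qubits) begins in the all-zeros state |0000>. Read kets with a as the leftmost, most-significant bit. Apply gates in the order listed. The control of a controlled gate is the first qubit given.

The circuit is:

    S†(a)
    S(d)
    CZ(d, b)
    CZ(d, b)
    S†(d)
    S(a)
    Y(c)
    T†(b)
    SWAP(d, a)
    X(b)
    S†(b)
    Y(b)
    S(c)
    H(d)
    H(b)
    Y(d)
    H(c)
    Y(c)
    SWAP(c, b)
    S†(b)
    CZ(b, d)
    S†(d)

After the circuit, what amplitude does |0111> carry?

|0111> carries amplitude -sqrt(2)/4 in the final state. Key observation: steps 1-6 multiply out to the identity, so the circuit reduces to the remaining gates.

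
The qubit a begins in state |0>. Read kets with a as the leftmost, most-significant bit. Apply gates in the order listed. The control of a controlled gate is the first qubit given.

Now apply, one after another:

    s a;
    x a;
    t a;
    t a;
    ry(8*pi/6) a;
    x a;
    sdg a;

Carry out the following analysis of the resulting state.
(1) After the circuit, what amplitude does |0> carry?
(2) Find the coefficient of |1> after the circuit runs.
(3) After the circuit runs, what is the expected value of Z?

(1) The final state's coefficient on |0> equals -I/2.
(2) The amplitude on |1> is -sqrt(3)/2.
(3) The observable Z averages to -1/2.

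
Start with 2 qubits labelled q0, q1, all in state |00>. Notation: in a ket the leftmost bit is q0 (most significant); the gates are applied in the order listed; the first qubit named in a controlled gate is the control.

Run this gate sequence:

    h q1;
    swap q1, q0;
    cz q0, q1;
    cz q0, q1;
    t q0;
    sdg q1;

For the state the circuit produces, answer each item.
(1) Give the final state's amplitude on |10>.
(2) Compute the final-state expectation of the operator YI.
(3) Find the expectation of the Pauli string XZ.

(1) |10> carries amplitude sqrt(2)*exp(I*pi/4)/2 in the final state. Key observation: steps 3-4 multiply out to the identity, so the circuit reduces to the remaining gates.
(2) The observable YI averages to sqrt(2)/2.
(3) In the final state, XZ has expectation sqrt(2)/2.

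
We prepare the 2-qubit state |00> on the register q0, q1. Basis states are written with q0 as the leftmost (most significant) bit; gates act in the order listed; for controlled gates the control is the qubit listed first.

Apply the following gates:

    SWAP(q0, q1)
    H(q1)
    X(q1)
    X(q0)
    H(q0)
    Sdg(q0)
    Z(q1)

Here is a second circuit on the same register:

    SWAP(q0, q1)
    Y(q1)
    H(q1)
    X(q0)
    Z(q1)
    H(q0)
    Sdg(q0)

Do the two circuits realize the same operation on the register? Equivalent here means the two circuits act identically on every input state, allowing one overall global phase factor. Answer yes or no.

No: there is an input state on which the two circuits produce genuinely different outputs (not merely differing by a phase).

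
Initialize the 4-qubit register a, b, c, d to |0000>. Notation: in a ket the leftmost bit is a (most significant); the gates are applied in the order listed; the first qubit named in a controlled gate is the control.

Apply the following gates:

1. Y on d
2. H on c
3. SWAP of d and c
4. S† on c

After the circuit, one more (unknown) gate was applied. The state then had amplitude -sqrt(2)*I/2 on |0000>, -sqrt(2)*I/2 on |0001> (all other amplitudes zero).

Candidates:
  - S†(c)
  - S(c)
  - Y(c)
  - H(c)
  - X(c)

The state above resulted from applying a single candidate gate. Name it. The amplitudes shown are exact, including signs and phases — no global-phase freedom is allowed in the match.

It was Y(c) that produced the state shown.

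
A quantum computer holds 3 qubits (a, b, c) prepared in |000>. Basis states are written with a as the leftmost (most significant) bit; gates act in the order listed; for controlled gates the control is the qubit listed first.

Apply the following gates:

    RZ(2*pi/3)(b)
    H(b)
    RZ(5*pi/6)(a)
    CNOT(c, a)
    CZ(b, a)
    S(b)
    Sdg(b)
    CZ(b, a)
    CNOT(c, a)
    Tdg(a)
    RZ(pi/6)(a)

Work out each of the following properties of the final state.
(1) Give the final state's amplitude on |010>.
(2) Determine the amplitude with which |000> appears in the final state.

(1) The amplitude on |010> is -sqrt(2)*exp(I*pi/6)/2. Key observation: gates 4-9 undo each other exactly, leaving only the rest of the circuit to track.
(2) |000> carries amplitude -sqrt(2)*exp(I*pi/6)/2 in the final state.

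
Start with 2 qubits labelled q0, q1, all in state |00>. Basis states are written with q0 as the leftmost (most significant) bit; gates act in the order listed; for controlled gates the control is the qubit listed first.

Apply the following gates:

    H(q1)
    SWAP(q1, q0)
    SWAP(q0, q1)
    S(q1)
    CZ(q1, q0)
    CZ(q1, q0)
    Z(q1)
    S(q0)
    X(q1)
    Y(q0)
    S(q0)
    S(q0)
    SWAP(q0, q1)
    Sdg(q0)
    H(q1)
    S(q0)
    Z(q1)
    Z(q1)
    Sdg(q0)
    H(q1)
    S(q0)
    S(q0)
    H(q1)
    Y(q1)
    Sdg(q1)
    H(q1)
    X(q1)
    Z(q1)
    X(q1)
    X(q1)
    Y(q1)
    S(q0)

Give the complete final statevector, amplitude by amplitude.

The resulting statevector has amplitude sqrt(2)*(1 - I)/4 on |00>, sqrt(2)*(1 + I)/4 on |01>, sqrt(2)*(-1 - I)/4 on |10>, sqrt(2)*(1 - I)/4 on |11>. Key observation: the block from step 14 through step 21 cancels to the identity and can be dropped.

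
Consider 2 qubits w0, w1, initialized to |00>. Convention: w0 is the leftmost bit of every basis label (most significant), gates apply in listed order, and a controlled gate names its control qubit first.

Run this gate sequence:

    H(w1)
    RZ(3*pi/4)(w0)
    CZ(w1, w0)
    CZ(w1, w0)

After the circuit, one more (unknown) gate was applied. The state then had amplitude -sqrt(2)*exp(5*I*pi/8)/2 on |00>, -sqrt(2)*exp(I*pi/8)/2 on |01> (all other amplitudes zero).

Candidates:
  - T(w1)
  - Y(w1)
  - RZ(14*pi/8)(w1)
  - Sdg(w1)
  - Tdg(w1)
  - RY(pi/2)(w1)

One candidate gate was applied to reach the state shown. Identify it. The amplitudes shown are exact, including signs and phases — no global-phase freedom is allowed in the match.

The unique candidate consistent with the amplitudes is Sdg(w1).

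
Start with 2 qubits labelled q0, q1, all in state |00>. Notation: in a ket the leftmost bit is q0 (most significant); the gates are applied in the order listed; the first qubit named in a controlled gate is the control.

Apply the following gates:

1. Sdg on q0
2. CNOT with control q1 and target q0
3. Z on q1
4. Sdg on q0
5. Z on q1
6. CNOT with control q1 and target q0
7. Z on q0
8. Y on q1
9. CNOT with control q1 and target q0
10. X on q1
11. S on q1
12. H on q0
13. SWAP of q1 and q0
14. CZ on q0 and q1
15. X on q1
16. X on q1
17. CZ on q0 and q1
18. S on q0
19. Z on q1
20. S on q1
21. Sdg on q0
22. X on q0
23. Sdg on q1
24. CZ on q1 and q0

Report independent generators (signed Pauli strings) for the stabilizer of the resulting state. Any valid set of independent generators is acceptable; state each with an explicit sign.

The final state is stabilized by the group generated by -IX, -ZI; other independent generating sets are equally valid. Key observation: steps 14-17 multiply out to the identity, so the circuit reduces to the remaining gates.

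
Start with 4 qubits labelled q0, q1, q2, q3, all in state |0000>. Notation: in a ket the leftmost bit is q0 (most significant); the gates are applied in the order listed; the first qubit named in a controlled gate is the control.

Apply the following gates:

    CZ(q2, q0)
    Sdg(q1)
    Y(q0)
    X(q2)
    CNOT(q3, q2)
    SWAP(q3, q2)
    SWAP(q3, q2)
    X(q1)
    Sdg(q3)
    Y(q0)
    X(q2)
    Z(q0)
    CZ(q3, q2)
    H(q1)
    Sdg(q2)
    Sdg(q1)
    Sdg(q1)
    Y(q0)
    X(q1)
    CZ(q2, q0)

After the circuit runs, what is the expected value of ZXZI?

The observable ZXZI averages to -1. Key observation: gates 6-7 undo each other exactly, leaving only the rest of the circuit to track.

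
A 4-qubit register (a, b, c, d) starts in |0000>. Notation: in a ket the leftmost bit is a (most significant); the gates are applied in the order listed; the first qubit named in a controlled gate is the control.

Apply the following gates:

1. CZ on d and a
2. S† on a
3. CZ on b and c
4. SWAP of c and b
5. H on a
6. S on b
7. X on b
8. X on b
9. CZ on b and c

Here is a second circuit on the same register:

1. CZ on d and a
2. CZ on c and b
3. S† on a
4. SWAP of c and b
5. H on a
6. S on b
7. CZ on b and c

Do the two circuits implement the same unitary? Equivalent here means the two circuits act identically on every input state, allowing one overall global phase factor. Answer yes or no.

Yes, they are equivalent — the unitaries differ by at most a global phase.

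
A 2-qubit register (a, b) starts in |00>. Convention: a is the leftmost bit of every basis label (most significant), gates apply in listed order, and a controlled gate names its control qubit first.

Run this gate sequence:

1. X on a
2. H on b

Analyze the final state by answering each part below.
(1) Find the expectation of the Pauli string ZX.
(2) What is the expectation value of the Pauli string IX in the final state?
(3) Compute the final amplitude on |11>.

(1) The observable ZX averages to -1.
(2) In the final state, IX has expectation 1.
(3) The final state's coefficient on |11> equals sqrt(2)/2.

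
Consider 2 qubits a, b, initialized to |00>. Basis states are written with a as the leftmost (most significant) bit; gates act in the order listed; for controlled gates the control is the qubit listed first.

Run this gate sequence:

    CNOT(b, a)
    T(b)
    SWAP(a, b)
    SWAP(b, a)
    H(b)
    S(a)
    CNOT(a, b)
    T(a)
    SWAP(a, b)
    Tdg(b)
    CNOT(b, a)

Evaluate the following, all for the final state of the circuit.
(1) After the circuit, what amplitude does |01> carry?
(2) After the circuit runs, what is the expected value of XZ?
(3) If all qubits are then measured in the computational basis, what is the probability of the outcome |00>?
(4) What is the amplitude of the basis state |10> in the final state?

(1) The final state's coefficient on |01> equals 0.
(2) The expectation value of XZ is 1.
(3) A full measurement returns |00> with probability 1/2.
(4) The amplitude on |10> is sqrt(2)/2.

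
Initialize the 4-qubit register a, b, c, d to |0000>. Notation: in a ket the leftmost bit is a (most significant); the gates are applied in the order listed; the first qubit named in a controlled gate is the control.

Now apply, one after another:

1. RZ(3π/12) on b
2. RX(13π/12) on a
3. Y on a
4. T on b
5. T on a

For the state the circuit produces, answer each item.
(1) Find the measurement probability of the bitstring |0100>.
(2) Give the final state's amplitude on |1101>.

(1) A full measurement returns |0100> with probability 0.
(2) The amplitude on |1101> is 0.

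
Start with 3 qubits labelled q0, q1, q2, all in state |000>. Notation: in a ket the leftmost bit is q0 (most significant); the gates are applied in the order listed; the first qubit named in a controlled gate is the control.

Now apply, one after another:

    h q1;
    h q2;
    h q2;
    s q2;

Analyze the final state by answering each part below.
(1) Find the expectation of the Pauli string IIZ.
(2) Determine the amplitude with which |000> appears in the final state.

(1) In the final state, IIZ has expectation 1.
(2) The final state's coefficient on |000> equals sqrt(2)/2.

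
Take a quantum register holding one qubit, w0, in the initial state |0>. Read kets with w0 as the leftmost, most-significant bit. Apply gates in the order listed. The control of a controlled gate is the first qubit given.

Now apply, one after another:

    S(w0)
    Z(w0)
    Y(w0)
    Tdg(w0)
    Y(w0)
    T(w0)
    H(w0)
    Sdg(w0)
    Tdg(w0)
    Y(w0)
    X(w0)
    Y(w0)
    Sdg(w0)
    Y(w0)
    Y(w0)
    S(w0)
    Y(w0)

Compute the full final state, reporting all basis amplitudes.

After the circuit, the state carries amplitude sqrt(2)*exp(I*pi/4)/2 on |0>, sqrt(2)*I/2 on |1>.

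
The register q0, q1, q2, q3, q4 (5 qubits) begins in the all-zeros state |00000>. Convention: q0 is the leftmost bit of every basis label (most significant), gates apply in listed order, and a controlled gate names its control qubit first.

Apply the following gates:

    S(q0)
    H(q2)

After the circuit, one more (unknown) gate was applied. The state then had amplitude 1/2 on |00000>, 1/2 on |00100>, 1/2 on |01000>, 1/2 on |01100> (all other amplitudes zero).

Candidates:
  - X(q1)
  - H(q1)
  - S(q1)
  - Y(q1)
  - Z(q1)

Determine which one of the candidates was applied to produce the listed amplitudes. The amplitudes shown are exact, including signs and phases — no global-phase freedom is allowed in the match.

The applied gate was H(q1).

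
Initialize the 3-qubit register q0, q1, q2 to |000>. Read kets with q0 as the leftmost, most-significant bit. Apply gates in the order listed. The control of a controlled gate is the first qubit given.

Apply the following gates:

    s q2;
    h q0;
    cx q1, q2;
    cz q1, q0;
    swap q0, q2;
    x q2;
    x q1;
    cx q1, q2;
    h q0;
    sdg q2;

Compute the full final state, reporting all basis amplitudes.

After the circuit, the state carries amplitude 0 on |000>, 0 on |001>, 1/2 on |010>, -I/2 on |011>, 0 on |100>, 0 on |101>, 1/2 on |110>, -I/2 on |111>.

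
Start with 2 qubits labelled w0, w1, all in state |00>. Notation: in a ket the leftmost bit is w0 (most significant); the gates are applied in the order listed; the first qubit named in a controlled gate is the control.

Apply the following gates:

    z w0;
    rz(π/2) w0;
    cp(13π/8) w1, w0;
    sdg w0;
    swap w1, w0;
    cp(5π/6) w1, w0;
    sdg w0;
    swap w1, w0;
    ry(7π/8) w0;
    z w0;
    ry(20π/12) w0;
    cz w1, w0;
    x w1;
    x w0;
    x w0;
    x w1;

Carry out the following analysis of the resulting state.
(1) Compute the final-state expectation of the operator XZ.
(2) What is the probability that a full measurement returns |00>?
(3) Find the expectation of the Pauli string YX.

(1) In the final state, XZ has expectation -sqrt(2 - sqrt(2))/4 + sqrt(3*sqrt(2) + 6)/4. Key observation: steps 13-16 multiply out to the identity, so the circuit reduces to the remaining gates.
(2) A full measurement returns |00> with probability -sqrt(sqrt(2) + 2)/8 - sqrt(6 - 3*sqrt(2))/8 + 1/2.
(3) The observable YX averages to 0.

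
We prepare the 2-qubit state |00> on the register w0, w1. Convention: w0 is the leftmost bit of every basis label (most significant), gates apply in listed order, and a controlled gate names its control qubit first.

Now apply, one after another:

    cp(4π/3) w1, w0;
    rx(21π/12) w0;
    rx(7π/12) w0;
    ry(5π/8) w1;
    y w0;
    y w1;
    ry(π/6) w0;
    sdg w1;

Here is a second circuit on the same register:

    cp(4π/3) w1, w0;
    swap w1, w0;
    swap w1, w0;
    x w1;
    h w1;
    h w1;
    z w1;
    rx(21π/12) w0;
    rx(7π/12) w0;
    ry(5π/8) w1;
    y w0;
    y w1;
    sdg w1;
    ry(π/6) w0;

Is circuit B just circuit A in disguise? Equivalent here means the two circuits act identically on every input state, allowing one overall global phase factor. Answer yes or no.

No — the two circuits implement different unitaries, even allowing a global phase.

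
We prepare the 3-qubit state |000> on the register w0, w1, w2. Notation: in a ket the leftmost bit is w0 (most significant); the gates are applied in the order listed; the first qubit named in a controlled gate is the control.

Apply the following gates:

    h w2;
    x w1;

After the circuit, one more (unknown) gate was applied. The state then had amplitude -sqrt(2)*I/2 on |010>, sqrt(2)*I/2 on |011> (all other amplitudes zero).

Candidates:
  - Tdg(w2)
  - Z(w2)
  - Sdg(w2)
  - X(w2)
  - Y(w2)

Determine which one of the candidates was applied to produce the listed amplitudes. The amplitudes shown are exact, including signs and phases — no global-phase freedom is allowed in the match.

The unique candidate consistent with the amplitudes is Y(w2).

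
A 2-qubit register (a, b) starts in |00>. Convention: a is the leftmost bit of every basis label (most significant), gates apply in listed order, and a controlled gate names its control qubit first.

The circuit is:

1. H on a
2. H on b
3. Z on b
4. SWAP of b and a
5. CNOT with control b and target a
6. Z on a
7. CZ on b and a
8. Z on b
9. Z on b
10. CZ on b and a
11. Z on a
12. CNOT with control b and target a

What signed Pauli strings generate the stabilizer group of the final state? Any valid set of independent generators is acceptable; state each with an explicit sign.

The final state is stabilized by the group generated by -XI, +IX; other independent generating sets are equally valid. Key observation: steps 5-12 multiply out to the identity, so the circuit reduces to the remaining gates.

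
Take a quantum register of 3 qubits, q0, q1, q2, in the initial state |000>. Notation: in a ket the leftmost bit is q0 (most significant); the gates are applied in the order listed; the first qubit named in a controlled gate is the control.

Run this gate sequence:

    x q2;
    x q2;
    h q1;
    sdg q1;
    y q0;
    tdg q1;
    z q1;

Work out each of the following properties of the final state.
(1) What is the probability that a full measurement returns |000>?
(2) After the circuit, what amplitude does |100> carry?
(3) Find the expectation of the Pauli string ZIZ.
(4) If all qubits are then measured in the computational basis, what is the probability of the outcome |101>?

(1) Outcome |000> occurs with probability 0. Key observation: steps 1-2 multiply out to the identity, so the circuit reduces to the remaining gates.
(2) |100> carries amplitude sqrt(2)*I/2 in the final state.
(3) In the final state, ZIZ has expectation -1.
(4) The probability of measuring |101> is 0.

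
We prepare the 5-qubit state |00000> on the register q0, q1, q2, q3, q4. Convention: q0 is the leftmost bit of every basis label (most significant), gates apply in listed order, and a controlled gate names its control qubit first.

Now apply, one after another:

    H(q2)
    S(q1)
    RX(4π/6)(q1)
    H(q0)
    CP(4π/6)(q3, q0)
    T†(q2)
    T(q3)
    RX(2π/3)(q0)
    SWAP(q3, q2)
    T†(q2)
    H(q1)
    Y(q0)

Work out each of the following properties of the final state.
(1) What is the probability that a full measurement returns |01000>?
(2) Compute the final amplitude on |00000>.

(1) Outcome |01000> occurs with probability 1/8.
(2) The final state's coefficient on |00000> equals -sqrt(6)/8 + sqrt(2)*I/8.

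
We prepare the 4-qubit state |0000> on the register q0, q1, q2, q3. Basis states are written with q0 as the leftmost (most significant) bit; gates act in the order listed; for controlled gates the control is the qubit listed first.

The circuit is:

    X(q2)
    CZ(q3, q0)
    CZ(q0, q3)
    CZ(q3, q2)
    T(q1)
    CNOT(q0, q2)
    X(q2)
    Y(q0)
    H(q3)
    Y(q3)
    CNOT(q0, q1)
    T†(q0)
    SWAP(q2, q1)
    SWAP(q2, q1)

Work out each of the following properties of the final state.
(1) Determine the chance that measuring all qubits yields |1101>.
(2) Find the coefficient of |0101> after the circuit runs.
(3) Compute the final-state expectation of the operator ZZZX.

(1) The probability of measuring |1101> is 1/2. Key observation: gates 13-14 undo each other exactly, leaving only the rest of the circuit to track.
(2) |0101> carries amplitude 0 in the final state.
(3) In the final state, ZZZX has expectation -1.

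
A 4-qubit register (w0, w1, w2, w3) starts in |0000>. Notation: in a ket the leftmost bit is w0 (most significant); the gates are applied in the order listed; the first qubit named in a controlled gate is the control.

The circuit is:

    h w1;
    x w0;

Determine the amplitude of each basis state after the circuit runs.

The resulting statevector has amplitude sqrt(2)/2 on |1000>, sqrt(2)/2 on |1100>, and 0 on every other basis state.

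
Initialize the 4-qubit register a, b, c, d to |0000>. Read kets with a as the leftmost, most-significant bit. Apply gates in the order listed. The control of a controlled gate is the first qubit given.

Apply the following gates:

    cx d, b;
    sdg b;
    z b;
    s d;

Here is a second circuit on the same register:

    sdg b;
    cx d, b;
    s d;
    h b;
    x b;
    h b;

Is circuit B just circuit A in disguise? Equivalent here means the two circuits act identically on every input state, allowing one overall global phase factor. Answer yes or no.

No — the two circuits implement different unitaries, even allowing a global phase.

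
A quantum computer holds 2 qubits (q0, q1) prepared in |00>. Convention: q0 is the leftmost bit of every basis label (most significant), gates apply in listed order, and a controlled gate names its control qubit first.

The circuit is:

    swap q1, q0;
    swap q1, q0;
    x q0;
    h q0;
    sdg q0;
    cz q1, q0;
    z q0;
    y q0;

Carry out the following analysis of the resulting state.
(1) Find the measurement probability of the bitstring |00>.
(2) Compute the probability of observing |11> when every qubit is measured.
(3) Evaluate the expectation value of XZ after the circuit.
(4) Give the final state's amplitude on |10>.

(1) Outcome |00> occurs with probability 1/2.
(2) Outcome |11> occurs with probability 0.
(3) The expectation value of XZ is 0.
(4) The amplitude on |10> is sqrt(2)*I/2.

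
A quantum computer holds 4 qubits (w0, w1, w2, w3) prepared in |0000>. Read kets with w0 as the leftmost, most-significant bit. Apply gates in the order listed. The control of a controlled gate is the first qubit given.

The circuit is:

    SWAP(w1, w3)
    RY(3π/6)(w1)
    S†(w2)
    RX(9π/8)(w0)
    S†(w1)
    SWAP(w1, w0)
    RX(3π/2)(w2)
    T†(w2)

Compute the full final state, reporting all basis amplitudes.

After the circuit, the state carries amplitude sin(pi/16)/2 on |0000>, 0 on |0001>, exp(I*pi/4)*sin(pi/16)/2 on |0010>, 0 on |0011>, I*cos(pi/16)/2 on |0100>, 0 on |0101>, exp(3*I*pi/4)*cos(pi/16)/2 on |0110>, 0 on |0111>, -I*sin(pi/16)/2 on |1000>, 0 on |1001>, -exp(3*I*pi/4)*sin(pi/16)/2 on |1010>, 0 on |1011>, cos(pi/16)/2 on |1100>, 0 on |1101>, exp(I*pi/4)*cos(pi/16)/2 on |1110>, 0 on |1111>.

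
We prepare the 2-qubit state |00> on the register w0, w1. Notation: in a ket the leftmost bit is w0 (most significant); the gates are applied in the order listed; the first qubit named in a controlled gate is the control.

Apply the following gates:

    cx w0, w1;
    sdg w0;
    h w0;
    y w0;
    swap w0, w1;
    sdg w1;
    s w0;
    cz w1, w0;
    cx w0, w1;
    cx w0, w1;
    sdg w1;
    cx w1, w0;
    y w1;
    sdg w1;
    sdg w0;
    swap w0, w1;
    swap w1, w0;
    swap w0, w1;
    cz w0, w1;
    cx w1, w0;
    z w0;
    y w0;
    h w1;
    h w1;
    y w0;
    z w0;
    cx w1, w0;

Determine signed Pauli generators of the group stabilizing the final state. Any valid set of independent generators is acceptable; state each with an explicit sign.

The final state is stabilized by the group generated by -XX, -ZZ; other independent generating sets are equally valid.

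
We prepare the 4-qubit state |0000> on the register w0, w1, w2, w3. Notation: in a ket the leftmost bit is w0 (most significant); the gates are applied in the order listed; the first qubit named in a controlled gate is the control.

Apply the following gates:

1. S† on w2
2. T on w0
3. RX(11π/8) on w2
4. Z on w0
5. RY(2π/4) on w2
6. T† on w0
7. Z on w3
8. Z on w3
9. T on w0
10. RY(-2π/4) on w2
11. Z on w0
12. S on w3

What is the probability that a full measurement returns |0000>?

A full measurement returns |0000> with probability cos(5*pi/16)**2. Key observation: the block from step 4 through step 11 cancels to the identity and can be dropped.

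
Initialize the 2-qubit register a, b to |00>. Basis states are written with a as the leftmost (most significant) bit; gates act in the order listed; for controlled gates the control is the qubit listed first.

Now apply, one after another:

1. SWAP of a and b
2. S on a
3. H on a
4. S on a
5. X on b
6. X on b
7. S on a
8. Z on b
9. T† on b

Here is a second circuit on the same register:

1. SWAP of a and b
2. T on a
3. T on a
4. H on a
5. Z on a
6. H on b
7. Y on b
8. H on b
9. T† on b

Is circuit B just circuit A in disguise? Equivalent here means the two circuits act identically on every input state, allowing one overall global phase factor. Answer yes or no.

No, they are not equivalent — no single phase factor reconciles the two unitaries.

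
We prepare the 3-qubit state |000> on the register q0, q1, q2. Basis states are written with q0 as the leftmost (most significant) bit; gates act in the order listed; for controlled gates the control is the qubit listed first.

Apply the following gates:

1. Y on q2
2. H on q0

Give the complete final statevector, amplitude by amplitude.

The final amplitudes are sqrt(2)*I/2 on |001>, sqrt(2)*I/2 on |101>, and 0 on every other basis state.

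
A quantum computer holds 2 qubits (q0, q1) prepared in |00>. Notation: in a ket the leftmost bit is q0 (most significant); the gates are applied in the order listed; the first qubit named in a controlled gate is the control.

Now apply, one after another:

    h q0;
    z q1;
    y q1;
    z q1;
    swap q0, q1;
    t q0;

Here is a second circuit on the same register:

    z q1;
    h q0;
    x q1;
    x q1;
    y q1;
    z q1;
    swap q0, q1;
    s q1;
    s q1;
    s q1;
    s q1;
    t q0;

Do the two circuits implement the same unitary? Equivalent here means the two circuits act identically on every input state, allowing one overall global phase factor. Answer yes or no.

Yes: on every input state the two circuits agree up to one overall phase factor.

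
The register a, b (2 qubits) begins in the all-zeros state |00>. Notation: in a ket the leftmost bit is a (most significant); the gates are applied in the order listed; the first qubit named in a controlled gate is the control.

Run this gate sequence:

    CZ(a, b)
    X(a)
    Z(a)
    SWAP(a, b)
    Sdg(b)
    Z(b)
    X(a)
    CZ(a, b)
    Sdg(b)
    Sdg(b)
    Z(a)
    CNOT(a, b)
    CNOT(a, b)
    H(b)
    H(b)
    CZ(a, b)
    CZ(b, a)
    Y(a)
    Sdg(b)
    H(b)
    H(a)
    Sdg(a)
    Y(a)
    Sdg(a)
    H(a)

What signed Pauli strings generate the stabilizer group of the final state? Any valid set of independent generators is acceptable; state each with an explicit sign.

One valid set of independent stabilizer generators is -IX, -ZI (any independent generating set of the same group is equally correct).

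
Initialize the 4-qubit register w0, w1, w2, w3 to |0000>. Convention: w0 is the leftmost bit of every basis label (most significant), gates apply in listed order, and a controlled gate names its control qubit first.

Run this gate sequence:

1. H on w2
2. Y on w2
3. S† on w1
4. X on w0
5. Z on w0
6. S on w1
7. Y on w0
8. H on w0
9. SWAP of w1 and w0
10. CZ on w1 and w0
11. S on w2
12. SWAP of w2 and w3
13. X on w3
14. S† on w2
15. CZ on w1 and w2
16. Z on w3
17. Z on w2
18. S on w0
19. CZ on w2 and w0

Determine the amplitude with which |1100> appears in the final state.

|1100> carries amplitude 0 in the final state.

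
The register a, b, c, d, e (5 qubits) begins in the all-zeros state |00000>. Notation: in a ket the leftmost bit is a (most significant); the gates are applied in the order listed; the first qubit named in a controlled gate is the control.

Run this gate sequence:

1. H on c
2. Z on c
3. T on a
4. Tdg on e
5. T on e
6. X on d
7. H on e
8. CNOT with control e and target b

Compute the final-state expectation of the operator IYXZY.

The expectation value of IYXZY is -1.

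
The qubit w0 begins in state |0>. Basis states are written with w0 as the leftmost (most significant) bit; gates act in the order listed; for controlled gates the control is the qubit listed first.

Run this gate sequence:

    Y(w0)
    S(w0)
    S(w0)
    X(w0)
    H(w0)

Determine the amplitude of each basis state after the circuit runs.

The resulting statevector has amplitude -sqrt(2)*I/2 on |0>, -sqrt(2)*I/2 on |1>.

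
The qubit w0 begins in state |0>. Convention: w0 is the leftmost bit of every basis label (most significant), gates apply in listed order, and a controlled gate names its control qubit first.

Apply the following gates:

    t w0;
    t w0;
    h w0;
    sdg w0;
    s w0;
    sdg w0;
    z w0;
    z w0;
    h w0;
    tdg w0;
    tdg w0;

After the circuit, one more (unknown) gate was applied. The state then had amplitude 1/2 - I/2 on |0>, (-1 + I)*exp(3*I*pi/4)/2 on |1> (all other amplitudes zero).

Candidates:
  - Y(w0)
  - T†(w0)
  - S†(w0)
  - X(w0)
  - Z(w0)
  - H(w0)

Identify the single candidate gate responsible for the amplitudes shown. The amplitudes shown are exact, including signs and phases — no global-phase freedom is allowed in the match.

The unique candidate consistent with the amplitudes is T†(w0).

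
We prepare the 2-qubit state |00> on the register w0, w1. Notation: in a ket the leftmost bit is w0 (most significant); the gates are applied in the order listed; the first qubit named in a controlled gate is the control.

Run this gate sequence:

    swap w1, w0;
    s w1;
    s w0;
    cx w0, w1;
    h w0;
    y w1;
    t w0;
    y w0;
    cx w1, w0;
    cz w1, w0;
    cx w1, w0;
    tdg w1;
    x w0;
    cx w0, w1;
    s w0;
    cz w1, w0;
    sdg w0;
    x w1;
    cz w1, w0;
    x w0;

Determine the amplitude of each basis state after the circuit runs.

The resulting statevector has amplitude 0 on |00>, sqrt(2)/2 on |01>, sqrt(2)*exp(3*I*pi/4)/2 on |10>, 0 on |11>.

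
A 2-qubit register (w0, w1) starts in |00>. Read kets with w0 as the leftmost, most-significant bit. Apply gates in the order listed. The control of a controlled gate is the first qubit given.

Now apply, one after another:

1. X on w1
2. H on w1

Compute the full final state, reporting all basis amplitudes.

After the circuit, the state carries amplitude sqrt(2)/2 on |00>, -sqrt(2)/2 on |01>, 0 on |10>, 0 on |11>.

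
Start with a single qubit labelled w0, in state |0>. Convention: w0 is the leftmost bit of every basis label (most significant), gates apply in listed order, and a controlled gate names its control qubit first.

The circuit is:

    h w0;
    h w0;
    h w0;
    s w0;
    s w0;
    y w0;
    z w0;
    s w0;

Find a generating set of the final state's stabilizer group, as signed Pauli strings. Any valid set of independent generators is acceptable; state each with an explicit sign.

One valid set of independent stabilizer generators is -Y (any independent generating set of the same group is equally correct).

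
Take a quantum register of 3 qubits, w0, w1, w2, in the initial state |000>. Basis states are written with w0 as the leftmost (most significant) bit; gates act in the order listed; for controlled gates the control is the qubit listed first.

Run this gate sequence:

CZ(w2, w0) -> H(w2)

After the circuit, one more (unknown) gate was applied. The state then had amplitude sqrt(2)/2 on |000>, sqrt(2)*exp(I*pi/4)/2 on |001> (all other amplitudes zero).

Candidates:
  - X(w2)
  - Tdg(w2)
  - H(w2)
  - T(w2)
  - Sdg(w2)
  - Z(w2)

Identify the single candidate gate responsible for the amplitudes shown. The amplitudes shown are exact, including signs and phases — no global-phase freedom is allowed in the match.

It was T(w2) that produced the state shown.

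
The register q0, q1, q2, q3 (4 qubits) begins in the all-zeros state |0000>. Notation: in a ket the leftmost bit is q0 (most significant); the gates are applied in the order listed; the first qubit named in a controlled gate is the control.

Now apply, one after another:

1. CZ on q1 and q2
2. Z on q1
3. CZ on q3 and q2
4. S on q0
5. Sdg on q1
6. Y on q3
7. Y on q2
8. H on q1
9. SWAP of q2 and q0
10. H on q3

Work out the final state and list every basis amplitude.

The resulting statevector has amplitude -1/2 on |1000>, 1/2 on |1001>, -1/2 on |1100>, 1/2 on |1101>, and 0 on every other basis state.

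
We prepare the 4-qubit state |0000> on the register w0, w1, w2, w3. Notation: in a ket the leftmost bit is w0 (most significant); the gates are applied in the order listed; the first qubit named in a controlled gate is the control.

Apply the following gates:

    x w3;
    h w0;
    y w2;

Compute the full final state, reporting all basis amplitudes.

The final amplitudes are sqrt(2)*I/2 on |0011>, sqrt(2)*I/2 on |1011>, and 0 on every other basis state.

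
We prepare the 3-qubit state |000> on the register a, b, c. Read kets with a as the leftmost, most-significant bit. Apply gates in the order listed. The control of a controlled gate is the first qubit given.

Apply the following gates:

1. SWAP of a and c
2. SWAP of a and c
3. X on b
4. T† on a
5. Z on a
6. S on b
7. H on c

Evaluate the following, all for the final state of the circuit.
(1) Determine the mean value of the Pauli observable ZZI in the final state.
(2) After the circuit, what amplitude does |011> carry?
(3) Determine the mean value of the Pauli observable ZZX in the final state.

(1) The observable ZZI averages to -1.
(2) The final state's coefficient on |011> equals sqrt(2)*I/2.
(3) The observable ZZX averages to -1.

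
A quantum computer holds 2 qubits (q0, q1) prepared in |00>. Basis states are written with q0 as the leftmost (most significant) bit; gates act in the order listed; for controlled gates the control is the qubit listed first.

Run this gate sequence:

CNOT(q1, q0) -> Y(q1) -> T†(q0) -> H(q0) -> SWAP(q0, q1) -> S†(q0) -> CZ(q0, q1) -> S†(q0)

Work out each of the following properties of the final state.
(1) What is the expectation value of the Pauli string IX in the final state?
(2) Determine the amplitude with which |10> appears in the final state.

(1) The expectation value of IX is -1.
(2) The amplitude on |10> is -sqrt(2)*I/2.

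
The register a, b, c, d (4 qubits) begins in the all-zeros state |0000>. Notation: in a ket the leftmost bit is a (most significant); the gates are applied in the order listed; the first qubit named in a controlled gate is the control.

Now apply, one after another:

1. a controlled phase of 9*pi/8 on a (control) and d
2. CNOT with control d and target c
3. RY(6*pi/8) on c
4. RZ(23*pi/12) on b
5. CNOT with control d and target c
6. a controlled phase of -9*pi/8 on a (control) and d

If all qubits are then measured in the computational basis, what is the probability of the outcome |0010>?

The probability of measuring |0010> is sqrt(2)/4 + 1/2.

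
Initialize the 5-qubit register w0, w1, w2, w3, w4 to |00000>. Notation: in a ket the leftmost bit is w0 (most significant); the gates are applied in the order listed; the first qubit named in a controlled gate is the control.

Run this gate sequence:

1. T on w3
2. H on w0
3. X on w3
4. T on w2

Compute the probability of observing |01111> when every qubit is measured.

A full measurement returns |01111> with probability 0.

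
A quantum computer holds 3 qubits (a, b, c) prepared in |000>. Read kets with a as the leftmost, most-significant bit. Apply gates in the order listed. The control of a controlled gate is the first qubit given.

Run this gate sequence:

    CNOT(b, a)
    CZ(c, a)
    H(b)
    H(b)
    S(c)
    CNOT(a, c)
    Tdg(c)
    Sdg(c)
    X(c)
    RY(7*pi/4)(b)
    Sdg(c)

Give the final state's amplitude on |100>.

|100> carries amplitude 0 in the final state.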